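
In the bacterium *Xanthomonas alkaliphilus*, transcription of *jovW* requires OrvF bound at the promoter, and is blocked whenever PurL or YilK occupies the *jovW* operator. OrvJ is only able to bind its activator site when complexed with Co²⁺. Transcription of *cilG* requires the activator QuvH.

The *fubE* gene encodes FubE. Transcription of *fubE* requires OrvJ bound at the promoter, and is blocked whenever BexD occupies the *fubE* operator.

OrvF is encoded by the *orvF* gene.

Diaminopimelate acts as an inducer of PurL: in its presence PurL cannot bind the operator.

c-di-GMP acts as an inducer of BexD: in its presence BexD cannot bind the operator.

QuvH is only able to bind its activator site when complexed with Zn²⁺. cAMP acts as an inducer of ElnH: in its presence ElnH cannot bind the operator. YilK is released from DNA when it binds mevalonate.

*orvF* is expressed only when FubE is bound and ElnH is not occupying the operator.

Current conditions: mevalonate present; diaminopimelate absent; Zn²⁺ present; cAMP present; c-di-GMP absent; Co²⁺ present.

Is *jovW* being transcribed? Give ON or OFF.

OFF

c-di-GMP is absent, so BexD is active.
Co²⁺ is present, so OrvJ is active.
With repressor BexD bound, *fubE* is not transcribed.
So FubE is not produced.
cAMP is present, so ElnH is inactive.
Required activator FubE is absent, so *orvF* is not transcribed.
So OrvF is not produced.
Diaminopimelate is absent, so PurL is active.
Mevalonate is present, so YilK is inactive.
With repressor PurL bound, *jovW* is not transcribed.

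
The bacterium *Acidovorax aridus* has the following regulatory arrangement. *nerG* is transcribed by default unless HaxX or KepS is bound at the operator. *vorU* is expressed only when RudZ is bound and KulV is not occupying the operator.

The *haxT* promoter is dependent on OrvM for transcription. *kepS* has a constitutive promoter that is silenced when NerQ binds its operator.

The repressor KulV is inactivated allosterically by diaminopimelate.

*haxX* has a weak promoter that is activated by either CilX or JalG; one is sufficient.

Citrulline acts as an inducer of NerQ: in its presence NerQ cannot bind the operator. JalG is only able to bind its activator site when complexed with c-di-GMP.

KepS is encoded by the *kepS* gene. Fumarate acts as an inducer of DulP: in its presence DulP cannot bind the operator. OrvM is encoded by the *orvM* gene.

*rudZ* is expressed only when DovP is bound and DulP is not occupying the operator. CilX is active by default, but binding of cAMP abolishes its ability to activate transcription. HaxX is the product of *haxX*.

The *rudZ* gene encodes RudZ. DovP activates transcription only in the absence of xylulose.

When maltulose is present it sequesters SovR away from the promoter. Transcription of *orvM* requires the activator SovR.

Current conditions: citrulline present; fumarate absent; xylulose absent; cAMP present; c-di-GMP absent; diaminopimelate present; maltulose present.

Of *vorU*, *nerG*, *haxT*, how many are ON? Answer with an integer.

Diaminopimelate is present, so KulV is inactive.
Fumarate is absent, so DulP is active.
Xylulose is absent, so DovP is active.
With repressor DulP bound, *rudZ* is not transcribed.
So RudZ is not produced.
Required activator RudZ is absent, so *vorU* is not transcribed.
→ *vorU* is OFF.
cAMP is present, so CilX is inactive.
c-di-GMP is absent, so JalG is inactive.
No activator is available at the *haxX* promoter, so *haxX* is not transcribed.
So HaxX is not produced.
Citrulline is present, so NerQ is inactive.
With no repressor bound, *kepS* is transcribed.
So KepS is produced and active.
With repressor KepS bound, *nerG* is not transcribed.
→ *nerG* is OFF.
Maltulose is present, so SovR is inactive.
Required activator SovR is absent, so *orvM* is not transcribed.
So OrvM is not produced.
Required activator OrvM is absent, so *haxT* is not transcribed.
→ *haxT* is OFF.
0 of the 3 genes are transcribed.

0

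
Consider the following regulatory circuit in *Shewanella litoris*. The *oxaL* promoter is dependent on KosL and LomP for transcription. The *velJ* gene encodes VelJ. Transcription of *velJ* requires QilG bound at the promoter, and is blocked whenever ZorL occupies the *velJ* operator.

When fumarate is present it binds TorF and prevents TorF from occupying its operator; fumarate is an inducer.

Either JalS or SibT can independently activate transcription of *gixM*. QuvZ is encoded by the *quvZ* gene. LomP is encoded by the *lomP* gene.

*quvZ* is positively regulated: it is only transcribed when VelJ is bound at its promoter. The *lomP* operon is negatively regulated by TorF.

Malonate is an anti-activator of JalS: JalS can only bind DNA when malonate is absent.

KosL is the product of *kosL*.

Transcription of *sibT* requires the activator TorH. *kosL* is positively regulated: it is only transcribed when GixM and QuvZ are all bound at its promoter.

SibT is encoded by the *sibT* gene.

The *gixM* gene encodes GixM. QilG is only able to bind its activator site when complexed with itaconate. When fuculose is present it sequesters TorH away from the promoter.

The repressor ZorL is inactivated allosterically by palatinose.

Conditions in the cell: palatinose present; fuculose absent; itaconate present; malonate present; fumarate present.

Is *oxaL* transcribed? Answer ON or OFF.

ON

Malonate is present, so JalS is inactive.
Fuculose is absent, so TorH is active.
No repressor is bound and TorH is active, so *sibT* is transcribed.
So SibT is produced and active.
Activator SibT is present, so *gixM* is transcribed.
So GixM is produced and active.
Itaconate is present, so QilG is active.
Palatinose is present, so ZorL is inactive.
No repressor is bound and QilG is active, so *velJ* is transcribed.
So VelJ is produced and active.
No repressor is bound and VelJ is active, so *quvZ* is transcribed.
So QuvZ is produced and active.
No repressor is bound and GixM and QuvZ are active, so *kosL* is transcribed.
So KosL is produced and active.
Fumarate is present, so TorF is inactive.
With no repressor bound, *lomP* is transcribed.
So LomP is produced and active.
No repressor is bound and KosL and LomP are active, so *oxaL* is transcribed.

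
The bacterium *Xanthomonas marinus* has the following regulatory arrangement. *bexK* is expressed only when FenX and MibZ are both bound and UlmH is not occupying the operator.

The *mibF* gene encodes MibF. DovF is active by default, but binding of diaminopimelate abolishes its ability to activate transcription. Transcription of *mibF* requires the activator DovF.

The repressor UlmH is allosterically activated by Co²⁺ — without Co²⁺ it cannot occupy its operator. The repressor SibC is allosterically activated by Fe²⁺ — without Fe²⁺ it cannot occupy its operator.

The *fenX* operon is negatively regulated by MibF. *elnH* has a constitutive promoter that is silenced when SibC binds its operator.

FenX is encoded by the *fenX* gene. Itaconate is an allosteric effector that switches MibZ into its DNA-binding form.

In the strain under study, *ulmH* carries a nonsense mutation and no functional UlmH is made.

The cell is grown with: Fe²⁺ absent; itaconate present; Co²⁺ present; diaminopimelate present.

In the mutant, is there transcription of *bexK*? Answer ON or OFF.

Diaminopimelate is present, so DovF is inactive.
Required activator DovF is absent, so *mibF* is not transcribed.
So MibF is not produced.
With no repressor bound, *fenX* is transcribed.
So FenX is produced and active.
UlmH is non-functional in this strain, so it has no effect.
Itaconate is present, so MibZ is active.
No repressor is bound and FenX and MibZ are active, so *bexK* is transcribed.

ON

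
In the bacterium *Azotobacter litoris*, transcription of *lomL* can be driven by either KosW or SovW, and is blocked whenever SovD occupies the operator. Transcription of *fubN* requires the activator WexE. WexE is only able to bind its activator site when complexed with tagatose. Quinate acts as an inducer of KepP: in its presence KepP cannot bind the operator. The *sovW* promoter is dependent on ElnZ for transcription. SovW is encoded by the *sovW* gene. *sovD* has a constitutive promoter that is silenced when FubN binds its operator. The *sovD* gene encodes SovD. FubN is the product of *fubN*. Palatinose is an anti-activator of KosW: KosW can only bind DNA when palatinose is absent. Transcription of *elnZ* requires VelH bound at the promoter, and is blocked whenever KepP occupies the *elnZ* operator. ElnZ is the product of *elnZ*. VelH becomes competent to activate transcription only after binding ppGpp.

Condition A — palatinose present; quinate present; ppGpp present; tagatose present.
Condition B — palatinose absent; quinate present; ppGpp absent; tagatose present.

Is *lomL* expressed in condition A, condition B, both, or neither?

both

Condition A:
Palatinose is present, so KosW is inactive.
Quinate is present, so KepP is inactive.
ppGpp is present, so VelH is active.
No repressor is bound and VelH is active, so *elnZ* is transcribed.
So ElnZ is produced and active.
No repressor is bound and ElnZ is active, so *sovW* is transcribed.
So SovW is produced and active.
Tagatose is present, so WexE is active.
No repressor is bound and WexE is active, so *fubN* is transcribed.
So FubN is produced and active.
With repressor FubN bound, *sovD* is not transcribed.
So SovD is not produced.
Activator SovW is present, so *lomL* is transcribed.
→ *lomL* is ON in A.
Condition B:
Palatinose is absent, so KosW is active.
Quinate is present, so KepP is inactive.
ppGpp is absent, so VelH is inactive.
Required activator VelH is absent, so *elnZ* is not transcribed.
So ElnZ is not produced.
Required activator ElnZ is absent, so *sovW* is not transcribed.
So SovW is not produced.
Tagatose is present, so WexE is active.
No repressor is bound and WexE is active, so *fubN* is transcribed.
So FubN is produced and active.
With repressor FubN bound, *sovD* is not transcribed.
So SovD is not produced.
Activator KosW is present, so *lomL* is transcribed.
→ *lomL* is ON in B.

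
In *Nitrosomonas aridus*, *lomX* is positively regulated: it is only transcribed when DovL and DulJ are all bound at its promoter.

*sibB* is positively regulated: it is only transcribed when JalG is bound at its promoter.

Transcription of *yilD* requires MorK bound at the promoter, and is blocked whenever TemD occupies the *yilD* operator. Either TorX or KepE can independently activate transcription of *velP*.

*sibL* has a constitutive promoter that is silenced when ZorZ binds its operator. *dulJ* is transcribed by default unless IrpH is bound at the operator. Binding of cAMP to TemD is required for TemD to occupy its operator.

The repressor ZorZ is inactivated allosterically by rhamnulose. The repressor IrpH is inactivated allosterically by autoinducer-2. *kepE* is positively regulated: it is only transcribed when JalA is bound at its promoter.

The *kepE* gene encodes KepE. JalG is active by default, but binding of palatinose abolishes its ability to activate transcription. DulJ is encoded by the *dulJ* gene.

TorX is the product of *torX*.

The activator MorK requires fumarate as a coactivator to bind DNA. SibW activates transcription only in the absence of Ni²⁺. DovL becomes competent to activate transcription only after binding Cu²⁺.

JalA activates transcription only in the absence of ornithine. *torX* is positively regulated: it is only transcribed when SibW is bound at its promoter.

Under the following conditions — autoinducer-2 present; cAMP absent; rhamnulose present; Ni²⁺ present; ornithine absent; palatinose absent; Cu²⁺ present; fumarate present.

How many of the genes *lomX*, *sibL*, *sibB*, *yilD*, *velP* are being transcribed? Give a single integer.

5

Cu²⁺ is present, so DovL is active.
Autoinducer-2 is present, so IrpH is inactive.
With no repressor bound, *dulJ* is transcribed.
So DulJ is produced and active.
No repressor is bound and DovL and DulJ are active, so *lomX* is transcribed.
→ *lomX* is ON.
Rhamnulose is present, so ZorZ is inactive.
With no repressor bound, *sibL* is transcribed.
→ *sibL* is ON.
Palatinose is absent, so JalG is active.
No repressor is bound and JalG is active, so *sibB* is transcribed.
→ *sibB* is ON.
cAMP is absent, so TemD is inactive.
Fumarate is present, so MorK is active.
No repressor is bound and MorK is active, so *yilD* is transcribed.
→ *yilD* is ON.
Ni²⁺ is present, so SibW is inactive.
Required activator SibW is absent, so *torX* is not transcribed.
So TorX is not produced.
Ornithine is absent, so JalA is active.
No repressor is bound and JalA is active, so *kepE* is transcribed.
So KepE is produced and active.
Activator KepE is present, so *velP* is transcribed.
→ *velP* is ON.
5 of the 5 genes are transcribed.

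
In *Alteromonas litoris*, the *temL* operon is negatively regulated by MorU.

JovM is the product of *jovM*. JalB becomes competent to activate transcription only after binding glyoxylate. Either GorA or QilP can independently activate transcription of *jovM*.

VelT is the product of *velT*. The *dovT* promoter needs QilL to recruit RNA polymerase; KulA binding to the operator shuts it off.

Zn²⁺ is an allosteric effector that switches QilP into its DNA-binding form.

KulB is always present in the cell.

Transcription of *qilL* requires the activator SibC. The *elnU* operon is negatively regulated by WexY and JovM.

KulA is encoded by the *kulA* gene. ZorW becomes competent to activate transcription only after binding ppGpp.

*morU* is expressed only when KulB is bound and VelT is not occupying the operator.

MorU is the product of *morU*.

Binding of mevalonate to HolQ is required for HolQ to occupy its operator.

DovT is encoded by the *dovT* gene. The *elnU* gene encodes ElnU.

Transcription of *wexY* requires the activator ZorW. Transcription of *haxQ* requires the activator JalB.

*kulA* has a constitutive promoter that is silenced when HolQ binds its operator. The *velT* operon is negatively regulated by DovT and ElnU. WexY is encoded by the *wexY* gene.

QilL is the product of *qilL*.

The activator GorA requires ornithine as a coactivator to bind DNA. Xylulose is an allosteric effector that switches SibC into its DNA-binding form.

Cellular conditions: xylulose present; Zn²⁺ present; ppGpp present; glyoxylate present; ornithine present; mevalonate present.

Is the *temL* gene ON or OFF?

OFF

Xylulose is present, so SibC is active.
No repressor is bound and SibC is active, so *qilL* is transcribed.
So QilL is produced and active.
Mevalonate is present, so HolQ is active.
With repressor HolQ bound, *kulA* is not transcribed.
So KulA is not produced.
No repressor is bound and QilL is active, so *dovT* is transcribed.
So DovT is produced and active.
ppGpp is present, so ZorW is active.
No repressor is bound and ZorW is active, so *wexY* is transcribed.
So WexY is produced and active.
Ornithine is present, so GorA is active.
Zn²⁺ is present, so QilP is active.
Activator GorA is present, so *jovM* is transcribed.
So JovM is produced and active.
With repressor WexY bound, *elnU* is not transcribed.
So ElnU is not produced.
With repressor DovT bound, *velT* is not transcribed.
So VelT is not produced.
KulB is produced constitutively and is active.
No repressor is bound and KulB is active, so *morU* is transcribed.
So MorU is produced and active.
With repressor MorU bound, *temL* is not transcribed.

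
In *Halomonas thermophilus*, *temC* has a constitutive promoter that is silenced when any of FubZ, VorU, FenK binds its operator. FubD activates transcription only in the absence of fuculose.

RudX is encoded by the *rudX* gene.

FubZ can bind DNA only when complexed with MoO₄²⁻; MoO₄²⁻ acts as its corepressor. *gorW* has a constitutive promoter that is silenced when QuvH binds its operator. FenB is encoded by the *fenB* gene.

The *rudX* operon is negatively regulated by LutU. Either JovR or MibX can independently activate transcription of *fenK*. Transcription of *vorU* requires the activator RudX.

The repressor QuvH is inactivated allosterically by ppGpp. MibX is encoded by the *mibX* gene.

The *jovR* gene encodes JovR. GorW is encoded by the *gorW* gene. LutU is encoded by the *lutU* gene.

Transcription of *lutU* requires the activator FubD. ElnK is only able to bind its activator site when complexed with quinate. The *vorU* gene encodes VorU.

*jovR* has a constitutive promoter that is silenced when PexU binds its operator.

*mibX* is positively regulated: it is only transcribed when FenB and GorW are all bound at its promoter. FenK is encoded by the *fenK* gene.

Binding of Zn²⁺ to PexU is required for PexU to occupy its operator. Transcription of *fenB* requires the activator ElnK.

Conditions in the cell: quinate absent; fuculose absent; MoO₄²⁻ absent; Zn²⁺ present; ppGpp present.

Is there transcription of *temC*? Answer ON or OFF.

ON

MoO₄²⁻ is absent, so FubZ is inactive.
Fuculose is absent, so FubD is active.
No repressor is bound and FubD is active, so *lutU* is transcribed.
So LutU is produced and active.
With repressor LutU bound, *rudX* is not transcribed.
So RudX is not produced.
Required activator RudX is absent, so *vorU* is not transcribed.
So VorU is not produced.
Zn²⁺ is present, so PexU is active.
With repressor PexU bound, *jovR* is not transcribed.
So JovR is not produced.
Quinate is absent, so ElnK is inactive.
Required activator ElnK is absent, so *fenB* is not transcribed.
So FenB is not produced.
ppGpp is present, so QuvH is inactive.
With no repressor bound, *gorW* is transcribed.
So GorW is produced and active.
Required activator FenB is absent, so *mibX* is not transcribed.
So MibX is not produced.
No activator is available at the *fenK* promoter, so *fenK* is not transcribed.
So FenK is not produced.
With no repressor bound, *temC* is transcribed.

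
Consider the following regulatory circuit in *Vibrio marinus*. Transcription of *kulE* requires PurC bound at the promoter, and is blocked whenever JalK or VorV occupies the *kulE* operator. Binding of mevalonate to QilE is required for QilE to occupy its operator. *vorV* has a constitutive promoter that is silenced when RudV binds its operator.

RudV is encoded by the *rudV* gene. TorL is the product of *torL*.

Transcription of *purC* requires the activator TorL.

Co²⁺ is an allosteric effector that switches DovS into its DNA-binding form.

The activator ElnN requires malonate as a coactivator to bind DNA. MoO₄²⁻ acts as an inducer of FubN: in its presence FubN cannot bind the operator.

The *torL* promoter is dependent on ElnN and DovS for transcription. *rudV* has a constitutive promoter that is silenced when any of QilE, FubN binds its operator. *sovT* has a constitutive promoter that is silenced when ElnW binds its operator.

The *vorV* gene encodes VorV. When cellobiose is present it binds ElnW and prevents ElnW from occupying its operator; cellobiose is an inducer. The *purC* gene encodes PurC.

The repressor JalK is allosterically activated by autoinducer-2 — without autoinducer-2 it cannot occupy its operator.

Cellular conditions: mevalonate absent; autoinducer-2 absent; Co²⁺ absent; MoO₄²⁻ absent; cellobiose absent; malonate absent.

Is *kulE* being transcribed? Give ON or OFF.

Autoinducer-2 is absent, so JalK is inactive.
Malonate is absent, so ElnN is inactive.
Co²⁺ is absent, so DovS is inactive.
Required activator ElnN is absent, so *torL* is not transcribed.
So TorL is not produced.
Required activator TorL is absent, so *purC* is not transcribed.
So PurC is not produced.
Mevalonate is absent, so QilE is inactive.
MoO₄²⁻ is absent, so FubN is active.
With repressor FubN bound, *rudV* is not transcribed.
So RudV is not produced.
With no repressor bound, *vorV* is transcribed.
So VorV is produced and active.
With repressor VorV bound, *kulE* is not transcribed.

OFF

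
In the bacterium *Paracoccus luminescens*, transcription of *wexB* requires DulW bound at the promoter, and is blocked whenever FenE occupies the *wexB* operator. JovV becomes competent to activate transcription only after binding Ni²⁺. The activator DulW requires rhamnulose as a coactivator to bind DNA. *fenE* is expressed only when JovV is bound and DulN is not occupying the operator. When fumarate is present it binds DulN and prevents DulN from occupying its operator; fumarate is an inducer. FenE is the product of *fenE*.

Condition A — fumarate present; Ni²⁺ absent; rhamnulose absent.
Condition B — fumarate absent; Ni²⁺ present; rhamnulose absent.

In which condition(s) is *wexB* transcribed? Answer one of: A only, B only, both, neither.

neither

Condition A:
Fumarate is present, so DulN is inactive.
Ni²⁺ is absent, so JovV is inactive.
Required activator JovV is absent, so *fenE* is not transcribed.
So FenE is not produced.
Rhamnulose is absent, so DulW is inactive.
Required activator DulW is absent, so *wexB* is not transcribed.
→ *wexB* is OFF in A.
Condition B:
Fumarate is absent, so DulN is active.
Ni²⁺ is present, so JovV is active.
With repressor DulN bound, *fenE* is not transcribed.
So FenE is not produced.
Rhamnulose is absent, so DulW is inactive.
Required activator DulW is absent, so *wexB* is not transcribed.
→ *wexB* is OFF in B.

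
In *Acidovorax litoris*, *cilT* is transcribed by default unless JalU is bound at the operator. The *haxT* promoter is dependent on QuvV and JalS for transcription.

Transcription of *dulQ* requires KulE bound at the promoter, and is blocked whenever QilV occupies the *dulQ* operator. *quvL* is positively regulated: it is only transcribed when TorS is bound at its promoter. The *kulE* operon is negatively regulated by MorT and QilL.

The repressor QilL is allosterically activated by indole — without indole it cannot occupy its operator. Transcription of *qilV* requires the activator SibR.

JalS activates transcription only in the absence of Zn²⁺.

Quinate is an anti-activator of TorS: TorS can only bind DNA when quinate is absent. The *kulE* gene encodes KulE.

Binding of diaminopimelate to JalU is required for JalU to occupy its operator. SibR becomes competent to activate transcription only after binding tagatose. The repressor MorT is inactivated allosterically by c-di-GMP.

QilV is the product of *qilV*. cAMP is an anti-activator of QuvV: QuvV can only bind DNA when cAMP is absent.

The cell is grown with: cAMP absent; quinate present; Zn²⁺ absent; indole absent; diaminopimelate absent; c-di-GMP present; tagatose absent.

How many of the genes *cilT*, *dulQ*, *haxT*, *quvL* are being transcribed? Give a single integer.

3

Diaminopimelate is absent, so JalU is inactive.
With no repressor bound, *cilT* is transcribed.
→ *cilT* is ON.
c-di-GMP is present, so MorT is inactive.
Indole is absent, so QilL is inactive.
With no repressor bound, *kulE* is transcribed.
So KulE is produced and active.
Tagatose is absent, so SibR is inactive.
Required activator SibR is absent, so *qilV* is not transcribed.
So QilV is not produced.
No repressor is bound and KulE is active, so *dulQ* is transcribed.
→ *dulQ* is ON.
cAMP is absent, so QuvV is active.
Zn²⁺ is absent, so JalS is active.
No repressor is bound and QuvV and JalS are active, so *haxT* is transcribed.
→ *haxT* is ON.
Quinate is present, so TorS is inactive.
Required activator TorS is absent, so *quvL* is not transcribed.
→ *quvL* is OFF.
3 of the 4 genes are transcribed.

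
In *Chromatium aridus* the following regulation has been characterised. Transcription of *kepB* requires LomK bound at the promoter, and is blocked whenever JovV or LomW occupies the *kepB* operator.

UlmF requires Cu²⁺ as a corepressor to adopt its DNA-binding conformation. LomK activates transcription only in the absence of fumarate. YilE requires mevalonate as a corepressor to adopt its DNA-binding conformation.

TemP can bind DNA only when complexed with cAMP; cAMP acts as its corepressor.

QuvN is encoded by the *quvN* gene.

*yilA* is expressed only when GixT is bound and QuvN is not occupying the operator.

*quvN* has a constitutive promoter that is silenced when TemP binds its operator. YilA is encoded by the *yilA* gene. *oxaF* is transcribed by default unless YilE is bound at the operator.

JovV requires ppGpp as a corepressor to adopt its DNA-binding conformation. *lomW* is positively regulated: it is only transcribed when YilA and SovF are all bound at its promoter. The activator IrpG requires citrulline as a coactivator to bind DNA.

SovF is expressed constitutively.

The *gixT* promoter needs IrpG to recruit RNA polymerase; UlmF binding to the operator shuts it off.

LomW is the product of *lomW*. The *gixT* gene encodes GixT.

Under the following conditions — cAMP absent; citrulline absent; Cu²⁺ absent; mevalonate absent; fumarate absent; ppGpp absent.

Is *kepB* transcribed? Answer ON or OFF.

ppGpp is absent, so JovV is inactive.
Fumarate is absent, so LomK is active.
cAMP is absent, so TemP is inactive.
With no repressor bound, *quvN* is transcribed.
So QuvN is produced and active.
Citrulline is absent, so IrpG is inactive.
Cu²⁺ is absent, so UlmF is inactive.
Required activator IrpG is absent, so *gixT* is not transcribed.
So GixT is not produced.
With repressor QuvN bound, *yilA* is not transcribed.
So YilA is not produced.
SovF is produced constitutively and is active.
Required activator YilA is absent, so *lomW* is not transcribed.
So LomW is not produced.
No repressor is bound and LomK is active, so *kepB* is transcribed.

ON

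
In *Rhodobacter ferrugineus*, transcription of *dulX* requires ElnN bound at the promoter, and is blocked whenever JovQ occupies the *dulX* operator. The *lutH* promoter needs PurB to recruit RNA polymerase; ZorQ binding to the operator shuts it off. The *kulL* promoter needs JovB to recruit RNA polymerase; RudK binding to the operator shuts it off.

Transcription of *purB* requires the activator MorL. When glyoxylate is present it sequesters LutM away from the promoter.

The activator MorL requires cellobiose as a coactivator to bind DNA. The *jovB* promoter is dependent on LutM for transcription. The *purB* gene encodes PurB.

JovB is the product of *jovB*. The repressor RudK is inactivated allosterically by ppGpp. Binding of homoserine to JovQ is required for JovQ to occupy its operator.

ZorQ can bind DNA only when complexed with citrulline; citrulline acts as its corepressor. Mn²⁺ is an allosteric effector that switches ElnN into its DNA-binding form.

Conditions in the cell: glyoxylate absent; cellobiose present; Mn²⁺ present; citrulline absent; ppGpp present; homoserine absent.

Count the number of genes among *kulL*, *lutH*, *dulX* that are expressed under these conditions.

3

Glyoxylate is absent, so LutM is active.
No repressor is bound and LutM is active, so *jovB* is transcribed.
So JovB is produced and active.
ppGpp is present, so RudK is inactive.
No repressor is bound and JovB is active, so *kulL* is transcribed.
→ *kulL* is ON.
Citrulline is absent, so ZorQ is inactive.
Cellobiose is present, so MorL is active.
No repressor is bound and MorL is active, so *purB* is transcribed.
So PurB is produced and active.
No repressor is bound and PurB is active, so *lutH* is transcribed.
→ *lutH* is ON.
Mn²⁺ is present, so ElnN is active.
Homoserine is absent, so JovQ is inactive.
No repressor is bound and ElnN is active, so *dulX* is transcribed.
→ *dulX* is ON.
3 of the 3 genes are transcribed.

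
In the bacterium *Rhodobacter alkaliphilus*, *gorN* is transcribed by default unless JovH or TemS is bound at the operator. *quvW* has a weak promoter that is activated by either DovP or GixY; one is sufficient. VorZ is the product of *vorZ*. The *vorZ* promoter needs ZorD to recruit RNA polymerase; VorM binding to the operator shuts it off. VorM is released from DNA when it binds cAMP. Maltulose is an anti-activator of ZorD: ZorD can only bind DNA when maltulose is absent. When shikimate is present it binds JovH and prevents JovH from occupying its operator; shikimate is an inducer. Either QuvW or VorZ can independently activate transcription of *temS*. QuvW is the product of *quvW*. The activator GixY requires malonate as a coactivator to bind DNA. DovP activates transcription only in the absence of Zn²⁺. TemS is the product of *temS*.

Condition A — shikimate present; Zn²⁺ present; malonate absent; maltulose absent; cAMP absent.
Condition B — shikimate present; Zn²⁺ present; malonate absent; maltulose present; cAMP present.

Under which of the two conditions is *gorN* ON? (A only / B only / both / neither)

both

Condition A:
Shikimate is present, so JovH is inactive.
Zn²⁺ is present, so DovP is inactive.
Malonate is absent, so GixY is inactive.
No activator is available at the *quvW* promoter, so *quvW* is not transcribed.
So QuvW is not produced.
Maltulose is absent, so ZorD is active.
cAMP is absent, so VorM is active.
With repressor VorM bound, *vorZ* is not transcribed.
So VorZ is not produced.
No activator is available at the *temS* promoter, so *temS* is not transcribed.
So TemS is not produced.
With no repressor bound, *gorN* is transcribed.
→ *gorN* is ON in A.
Condition B:
Shikimate is present, so JovH is inactive.
Zn²⁺ is present, so DovP is inactive.
Malonate is absent, so GixY is inactive.
No activator is available at the *quvW* promoter, so *quvW* is not transcribed.
So QuvW is not produced.
Maltulose is present, so ZorD is inactive.
cAMP is present, so VorM is inactive.
Required activator ZorD is absent, so *vorZ* is not transcribed.
So VorZ is not produced.
No activator is available at the *temS* promoter, so *temS* is not transcribed.
So TemS is not produced.
With no repressor bound, *gorN* is transcribed.
→ *gorN* is ON in B.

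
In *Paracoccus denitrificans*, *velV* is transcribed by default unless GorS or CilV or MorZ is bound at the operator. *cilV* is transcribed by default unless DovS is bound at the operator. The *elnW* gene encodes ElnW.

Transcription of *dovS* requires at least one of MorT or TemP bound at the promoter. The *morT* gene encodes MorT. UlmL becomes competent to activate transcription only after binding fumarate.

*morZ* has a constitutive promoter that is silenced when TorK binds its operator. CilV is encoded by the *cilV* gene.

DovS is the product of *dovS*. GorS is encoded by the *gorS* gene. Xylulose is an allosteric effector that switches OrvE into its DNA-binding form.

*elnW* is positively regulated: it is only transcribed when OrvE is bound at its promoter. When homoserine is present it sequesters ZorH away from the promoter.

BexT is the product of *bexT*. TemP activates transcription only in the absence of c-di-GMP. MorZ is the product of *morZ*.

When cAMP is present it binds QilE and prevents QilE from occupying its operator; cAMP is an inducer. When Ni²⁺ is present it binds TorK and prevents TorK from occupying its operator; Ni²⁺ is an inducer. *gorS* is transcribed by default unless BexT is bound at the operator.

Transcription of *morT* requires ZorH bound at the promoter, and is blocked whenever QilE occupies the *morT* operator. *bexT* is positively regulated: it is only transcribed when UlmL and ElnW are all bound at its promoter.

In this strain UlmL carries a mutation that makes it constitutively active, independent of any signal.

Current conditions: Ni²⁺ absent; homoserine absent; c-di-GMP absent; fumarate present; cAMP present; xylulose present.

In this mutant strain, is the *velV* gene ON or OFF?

ON

UlmL is constitutively active in this strain.
Xylulose is present, so OrvE is active.
No repressor is bound and OrvE is active, so *elnW* is transcribed.
So ElnW is produced and active.
No repressor is bound and UlmL and ElnW are active, so *bexT* is transcribed.
So BexT is produced and active.
With repressor BexT bound, *gorS* is not transcribed.
So GorS is not produced.
cAMP is present, so QilE is inactive.
Homoserine is absent, so ZorH is active.
No repressor is bound and ZorH is active, so *morT* is transcribed.
So MorT is produced and active.
c-di-GMP is absent, so TemP is active.
Activator MorT is present, so *dovS* is transcribed.
So DovS is produced and active.
With repressor DovS bound, *cilV* is not transcribed.
So CilV is not produced.
Ni²⁺ is absent, so TorK is active.
With repressor TorK bound, *morZ* is not transcribed.
So MorZ is not produced.
With no repressor bound, *velV* is transcribed.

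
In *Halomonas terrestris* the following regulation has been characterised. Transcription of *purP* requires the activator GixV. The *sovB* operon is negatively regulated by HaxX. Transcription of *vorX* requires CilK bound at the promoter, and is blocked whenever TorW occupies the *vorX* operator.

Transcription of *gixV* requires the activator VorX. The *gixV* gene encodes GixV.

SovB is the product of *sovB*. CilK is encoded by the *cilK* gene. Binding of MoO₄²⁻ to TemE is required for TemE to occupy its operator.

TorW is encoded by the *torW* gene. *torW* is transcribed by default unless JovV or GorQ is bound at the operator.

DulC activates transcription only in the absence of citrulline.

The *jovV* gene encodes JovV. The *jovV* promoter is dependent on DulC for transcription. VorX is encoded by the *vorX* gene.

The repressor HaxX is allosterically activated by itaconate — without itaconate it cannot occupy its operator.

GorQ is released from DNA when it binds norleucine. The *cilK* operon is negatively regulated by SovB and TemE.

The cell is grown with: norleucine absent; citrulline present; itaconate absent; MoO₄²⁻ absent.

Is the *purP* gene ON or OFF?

Citrulline is present, so DulC is inactive.
Required activator DulC is absent, so *jovV* is not transcribed.
So JovV is not produced.
Norleucine is absent, so GorQ is active.
With repressor GorQ bound, *torW* is not transcribed.
So TorW is not produced.
Itaconate is absent, so HaxX is inactive.
With no repressor bound, *sovB* is transcribed.
So SovB is produced and active.
MoO₄²⁻ is absent, so TemE is inactive.
With repressor SovB bound, *cilK* is not transcribed.
So CilK is not produced.
Required activator CilK is absent, so *vorX* is not transcribed.
So VorX is not produced.
Required activator VorX is absent, so *gixV* is not transcribed.
So GixV is not produced.
Required activator GixV is absent, so *purP* is not transcribed.

OFF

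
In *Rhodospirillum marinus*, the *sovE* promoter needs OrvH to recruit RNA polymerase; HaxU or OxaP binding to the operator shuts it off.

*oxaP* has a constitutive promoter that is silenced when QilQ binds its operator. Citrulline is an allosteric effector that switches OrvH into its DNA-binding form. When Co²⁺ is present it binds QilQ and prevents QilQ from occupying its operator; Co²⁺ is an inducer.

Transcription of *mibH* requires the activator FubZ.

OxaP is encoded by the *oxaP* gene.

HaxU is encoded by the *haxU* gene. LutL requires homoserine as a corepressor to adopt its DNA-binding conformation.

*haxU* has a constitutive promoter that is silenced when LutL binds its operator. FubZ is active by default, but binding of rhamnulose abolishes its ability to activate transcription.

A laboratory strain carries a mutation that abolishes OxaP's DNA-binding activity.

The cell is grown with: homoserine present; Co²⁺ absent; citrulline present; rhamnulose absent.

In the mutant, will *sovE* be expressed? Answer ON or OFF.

ON

Homoserine is present, so LutL is active.
With repressor LutL bound, *haxU* is not transcribed.
So HaxU is not produced.
Citrulline is present, so OrvH is active.
OxaP is non-functional in this strain, so it has no effect.
No repressor is bound and OrvH is active, so *sovE* is transcribed.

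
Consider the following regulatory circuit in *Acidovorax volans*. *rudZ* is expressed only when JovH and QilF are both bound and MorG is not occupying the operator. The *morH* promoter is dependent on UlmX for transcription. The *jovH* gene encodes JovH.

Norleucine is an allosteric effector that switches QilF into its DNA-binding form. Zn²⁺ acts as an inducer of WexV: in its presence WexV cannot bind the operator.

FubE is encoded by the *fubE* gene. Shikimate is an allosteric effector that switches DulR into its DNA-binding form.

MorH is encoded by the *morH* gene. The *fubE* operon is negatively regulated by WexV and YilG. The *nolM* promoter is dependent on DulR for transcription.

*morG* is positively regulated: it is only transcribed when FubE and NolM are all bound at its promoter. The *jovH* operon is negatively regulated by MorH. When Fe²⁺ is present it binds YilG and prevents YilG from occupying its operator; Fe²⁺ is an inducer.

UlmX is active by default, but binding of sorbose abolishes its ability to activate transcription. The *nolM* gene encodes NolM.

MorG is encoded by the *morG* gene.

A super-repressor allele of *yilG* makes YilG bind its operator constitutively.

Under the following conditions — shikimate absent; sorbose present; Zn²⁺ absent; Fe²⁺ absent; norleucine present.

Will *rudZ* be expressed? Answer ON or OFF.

Zn²⁺ is absent, so WexV is active.
YilG is constitutively active in this strain.
With repressor WexV bound, *fubE* is not transcribed.
So FubE is not produced.
Shikimate is absent, so DulR is inactive.
Required activator DulR is absent, so *nolM* is not transcribed.
So NolM is not produced.
Required activator FubE is absent, so *morG* is not transcribed.
So MorG is not produced.
Sorbose is present, so UlmX is inactive.
Required activator UlmX is absent, so *morH* is not transcribed.
So MorH is not produced.
With no repressor bound, *jovH* is transcribed.
So JovH is produced and active.
Norleucine is present, so QilF is active.
No repressor is bound and JovH and QilF are active, so *rudZ* is transcribed.

ON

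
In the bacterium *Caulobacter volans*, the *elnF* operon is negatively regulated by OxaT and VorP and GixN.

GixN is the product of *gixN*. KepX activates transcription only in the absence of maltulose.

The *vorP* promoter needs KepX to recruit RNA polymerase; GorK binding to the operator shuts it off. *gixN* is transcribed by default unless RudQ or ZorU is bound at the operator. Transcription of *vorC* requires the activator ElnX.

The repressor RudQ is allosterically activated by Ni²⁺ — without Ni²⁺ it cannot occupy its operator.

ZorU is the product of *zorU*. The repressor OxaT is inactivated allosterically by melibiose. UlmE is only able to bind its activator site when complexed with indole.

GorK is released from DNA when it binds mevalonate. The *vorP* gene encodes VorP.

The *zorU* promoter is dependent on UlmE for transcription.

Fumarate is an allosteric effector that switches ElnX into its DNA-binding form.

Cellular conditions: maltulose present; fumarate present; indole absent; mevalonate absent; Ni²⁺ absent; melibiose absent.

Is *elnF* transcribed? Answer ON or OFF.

Melibiose is absent, so OxaT is active.
Mevalonate is absent, so GorK is active.
Maltulose is present, so KepX is inactive.
With repressor GorK bound, *vorP* is not transcribed.
So VorP is not produced.
Ni²⁺ is absent, so RudQ is inactive.
Indole is absent, so UlmE is inactive.
Required activator UlmE is absent, so *zorU* is not transcribed.
So ZorU is not produced.
With no repressor bound, *gixN* is transcribed.
So GixN is produced and active.
With repressor OxaT bound, *elnF* is not transcribed.

OFF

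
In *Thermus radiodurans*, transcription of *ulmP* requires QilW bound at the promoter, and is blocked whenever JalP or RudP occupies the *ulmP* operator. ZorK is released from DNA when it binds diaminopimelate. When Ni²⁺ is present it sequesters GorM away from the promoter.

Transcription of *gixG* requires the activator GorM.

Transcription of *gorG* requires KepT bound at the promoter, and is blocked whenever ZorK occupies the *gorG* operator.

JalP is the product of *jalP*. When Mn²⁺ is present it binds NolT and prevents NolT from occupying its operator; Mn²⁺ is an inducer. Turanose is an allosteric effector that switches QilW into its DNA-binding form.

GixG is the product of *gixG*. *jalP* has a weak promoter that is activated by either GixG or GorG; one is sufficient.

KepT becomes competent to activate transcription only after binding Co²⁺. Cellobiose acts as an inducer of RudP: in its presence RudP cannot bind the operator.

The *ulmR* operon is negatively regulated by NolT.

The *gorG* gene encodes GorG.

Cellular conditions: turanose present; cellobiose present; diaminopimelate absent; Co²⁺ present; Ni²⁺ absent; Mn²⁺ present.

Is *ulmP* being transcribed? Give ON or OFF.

OFF

Ni²⁺ is absent, so GorM is active.
No repressor is bound and GorM is active, so *gixG* is transcribed.
So GixG is produced and active.
Diaminopimelate is absent, so ZorK is active.
Co²⁺ is present, so KepT is active.
With repressor ZorK bound, *gorG* is not transcribed.
So GorG is not produced.
Activator GixG is present, so *jalP* is transcribed.
So JalP is produced and active.
Turanose is present, so QilW is active.
Cellobiose is present, so RudP is inactive.
With repressor JalP bound, *ulmP* is not transcribed.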